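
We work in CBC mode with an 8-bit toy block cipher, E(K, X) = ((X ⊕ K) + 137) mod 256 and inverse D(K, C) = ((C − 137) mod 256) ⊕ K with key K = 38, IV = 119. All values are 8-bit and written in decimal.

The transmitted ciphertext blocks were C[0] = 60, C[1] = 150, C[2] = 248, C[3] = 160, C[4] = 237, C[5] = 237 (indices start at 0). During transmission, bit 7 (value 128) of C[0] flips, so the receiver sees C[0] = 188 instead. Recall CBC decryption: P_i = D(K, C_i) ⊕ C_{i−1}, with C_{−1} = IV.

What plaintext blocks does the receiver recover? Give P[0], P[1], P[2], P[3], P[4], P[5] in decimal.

Only C[0] changed, to 188. In CBC, a change in C_i garbles P_i and flips the same bit in P_{i+1}. Decrypting the received ciphertext:
P[0]: D(K, 188) = 21; 21 ⊕ 119 = 98.
P[1]: D(K, 150) = 43; 43 ⊕ 188 = 151.
P[2]: D(K, 248) = 73; 73 ⊕ 150 = 223.
P[3]: D(K, 160) = 49; 49 ⊕ 248 = 201.
P[4]: D(K, 237) = 66; 66 ⊕ 160 = 226.
P[5]: D(K, 237) = 66; 66 ⊕ 237 = 175.
Blocks that differ from the original plaintext: P[0], P[1].

P[0] = 98, P[1] = 151, P[2] = 223, P[3] = 201, P[4] = 226, P[5] = 175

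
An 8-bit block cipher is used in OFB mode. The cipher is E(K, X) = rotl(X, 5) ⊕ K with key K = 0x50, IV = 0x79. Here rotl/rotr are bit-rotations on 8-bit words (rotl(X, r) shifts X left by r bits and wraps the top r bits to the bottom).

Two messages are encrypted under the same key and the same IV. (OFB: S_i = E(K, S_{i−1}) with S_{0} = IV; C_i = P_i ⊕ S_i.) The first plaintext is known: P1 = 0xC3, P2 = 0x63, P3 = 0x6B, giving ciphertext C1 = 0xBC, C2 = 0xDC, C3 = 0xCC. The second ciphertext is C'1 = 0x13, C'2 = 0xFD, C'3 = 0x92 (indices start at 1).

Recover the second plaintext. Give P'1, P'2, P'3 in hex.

In OFB with a reused IV, both messages share the same keystream S_i, so C_i ⊕ C'_i = P_i ⊕ P'_i and thus P'_i = P_i ⊕ C_i ⊕ C'_i.
P'1: 0xC3 ⊕ 0xBC ⊕ 0x13 = 0x6C.
P'2: 0x63 ⊕ 0xDC ⊕ 0xFD = 0x42.
P'3: 0x6B ⊕ 0xCC ⊕ 0x92 = 0x35.

P'1 = 0x6C, P'2 = 0x42, P'3 = 0x35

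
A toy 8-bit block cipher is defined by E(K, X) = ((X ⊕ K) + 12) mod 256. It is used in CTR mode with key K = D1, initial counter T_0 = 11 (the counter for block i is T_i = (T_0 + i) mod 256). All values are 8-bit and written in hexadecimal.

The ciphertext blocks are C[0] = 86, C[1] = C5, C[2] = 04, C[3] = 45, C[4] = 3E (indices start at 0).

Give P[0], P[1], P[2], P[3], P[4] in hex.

P[0] = 54, P[1] = 10, P[2] = D0, P[3] = 92, P[4] = E8

CTR decryption: S_i = E(K, T_i) where T_i is the counter for block i; P_i = C_i ⊕ S_i.
P[0]: T = 11, S = E(K, T) = D2; 86 ⊕ D2 = 54.
P[1]: T = 12, S = E(K, T) = D5; C5 ⊕ D5 = 10.
P[2]: T = 13, S = E(K, T) = D4; 04 ⊕ D4 = D0.
P[3]: T = 14, S = E(K, T) = D7; 45 ⊕ D7 = 92.
P[4]: T = 15, S = E(K, T) = D6; 3E ⊕ D6 = E8.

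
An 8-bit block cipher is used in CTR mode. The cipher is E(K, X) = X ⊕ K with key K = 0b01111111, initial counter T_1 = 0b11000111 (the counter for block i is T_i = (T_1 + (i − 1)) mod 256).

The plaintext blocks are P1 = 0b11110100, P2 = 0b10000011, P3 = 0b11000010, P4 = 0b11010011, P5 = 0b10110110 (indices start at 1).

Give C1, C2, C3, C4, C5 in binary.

CTR encryption: S_i = E(K, T_i) where T_i is the counter for block i; C_i = P_i ⊕ S_i.
C1: T = 0b11000111, S = E(K, T) = 0b10111000; 0b11110100 ⊕ 0b10111000 = 0b01001100.
C2: T = 0b11001000, S = E(K, T) = 0b10110111; 0b10000011 ⊕ 0b10110111 = 0b00110100.
C3: T = 0b11001001, S = E(K, T) = 0b10110110; 0b11000010 ⊕ 0b10110110 = 0b01110100.
C4: T = 0b11001010, S = E(K, T) = 0b10110101; 0b11010011 ⊕ 0b10110101 = 0b01100110.
C5: T = 0b11001011, S = E(K, T) = 0b10110100; 0b10110110 ⊕ 0b10110100 = 0b00000010.

C1 = 0b01001100, C2 = 0b00110100, C3 = 0b01110100, C4 = 0b01100110, C5 = 0b00000010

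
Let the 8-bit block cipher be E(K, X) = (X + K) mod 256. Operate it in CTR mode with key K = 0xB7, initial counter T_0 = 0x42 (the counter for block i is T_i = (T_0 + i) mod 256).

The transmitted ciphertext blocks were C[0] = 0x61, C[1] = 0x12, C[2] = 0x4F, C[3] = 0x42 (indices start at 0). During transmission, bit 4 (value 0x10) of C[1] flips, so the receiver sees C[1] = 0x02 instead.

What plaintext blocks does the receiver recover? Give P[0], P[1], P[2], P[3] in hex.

P[0] = 0x98, P[1] = 0xF8, P[2] = 0xB4, P[3] = 0xBE

CTR decryption: S_i = E(K, T_i) where T_i is the counter for block i; P_i = C_i ⊕ S_i.
Only C[1] changed, to 0x02. In CTR, a change in C_i flips the same bit in P_i only; the keystream is unaffected. Decrypting the received ciphertext:
P[0]: T = 0x42, S = E(K, T) = 0xF9; 0x61 ⊕ 0xF9 = 0x98.
P[1]: T = 0x43, S = E(K, T) = 0xFA; 0x02 ⊕ 0xFA = 0xF8.
P[2]: T = 0x44, S = E(K, T) = 0xFB; 0x4F ⊕ 0xFB = 0xB4.
P[3]: T = 0x45, S = E(K, T) = 0xFC; 0x42 ⊕ 0xFC = 0xBE.
Blocks that differ from the original plaintext: P[1].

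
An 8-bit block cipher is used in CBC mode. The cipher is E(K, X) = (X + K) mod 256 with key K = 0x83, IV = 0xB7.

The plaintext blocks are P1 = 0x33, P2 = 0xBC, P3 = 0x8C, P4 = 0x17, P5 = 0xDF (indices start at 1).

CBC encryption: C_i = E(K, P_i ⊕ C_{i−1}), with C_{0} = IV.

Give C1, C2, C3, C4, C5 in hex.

C1 = 0x07, C2 = 0x3E, C3 = 0x35, C4 = 0xA5, C5 = 0xFD

C1: P1 ⊕ 0xB7 = 0x84; E(K, 0x84) = 0x07.
C2: P2 ⊕ 0x07 = 0xBB; E(K, 0xBB) = 0x3E.
C3: P3 ⊕ 0x3E = 0xB2; E(K, 0xB2) = 0x35.
C4: P4 ⊕ 0x35 = 0x22; E(K, 0x22) = 0xA5.
C5: P5 ⊕ 0xA5 = 0x7A; E(K, 0x7A) = 0xFD.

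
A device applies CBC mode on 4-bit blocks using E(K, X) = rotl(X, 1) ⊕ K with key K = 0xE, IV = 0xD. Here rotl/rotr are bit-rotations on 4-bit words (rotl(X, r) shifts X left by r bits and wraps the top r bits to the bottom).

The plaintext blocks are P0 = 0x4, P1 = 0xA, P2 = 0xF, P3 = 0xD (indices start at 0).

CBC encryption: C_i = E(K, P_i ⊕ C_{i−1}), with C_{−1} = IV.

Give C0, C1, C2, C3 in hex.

C0: P0 ⊕ 0xD = 0x9; E(K, 0x9) = 0xD.
C1: P1 ⊕ 0xD = 0x7; E(K, 0x7) = 0x0.
C2: P2 ⊕ 0x0 = 0xF; E(K, 0xF) = 0x1.
C3: P3 ⊕ 0x1 = 0xC; E(K, 0xC) = 0x7.

C0 = 0xD, C1 = 0x0, C2 = 0x1, C3 = 0x7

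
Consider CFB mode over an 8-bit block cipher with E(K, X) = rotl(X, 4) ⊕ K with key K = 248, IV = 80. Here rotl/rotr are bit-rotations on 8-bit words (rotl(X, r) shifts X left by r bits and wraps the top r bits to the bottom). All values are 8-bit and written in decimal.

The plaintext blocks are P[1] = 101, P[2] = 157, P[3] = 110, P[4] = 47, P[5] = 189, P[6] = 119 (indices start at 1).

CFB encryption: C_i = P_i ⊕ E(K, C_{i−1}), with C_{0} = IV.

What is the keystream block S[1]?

C[1]: E(K, 80) = 253; 101 ⊕ 253 = 152.
So S[1] = 253.

253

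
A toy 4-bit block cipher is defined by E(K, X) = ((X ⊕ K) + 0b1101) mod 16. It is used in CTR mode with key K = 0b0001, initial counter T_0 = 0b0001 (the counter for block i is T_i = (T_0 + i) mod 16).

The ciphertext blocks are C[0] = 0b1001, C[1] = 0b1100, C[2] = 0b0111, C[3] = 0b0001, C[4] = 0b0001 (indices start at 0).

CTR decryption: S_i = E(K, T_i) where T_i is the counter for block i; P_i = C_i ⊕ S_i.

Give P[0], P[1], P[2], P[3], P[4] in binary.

P[0] = 0b0100, P[1] = 0b1100, P[2] = 0b1000, P[3] = 0b0011, P[4] = 0b0000

P[0]: T = 0b0001, S = E(K, T) = 0b1101; 0b1001 ⊕ 0b1101 = 0b0100.
P[1]: T = 0b0010, S = E(K, T) = 0b0000; 0b1100 ⊕ 0b0000 = 0b1100.
P[2]: T = 0b0011, S = E(K, T) = 0b1111; 0b0111 ⊕ 0b1111 = 0b1000.
P[3]: T = 0b0100, S = E(K, T) = 0b0010; 0b0001 ⊕ 0b0010 = 0b0011.
P[4]: T = 0b0101, S = E(K, T) = 0b0001; 0b0001 ⊕ 0b0001 = 0b0000.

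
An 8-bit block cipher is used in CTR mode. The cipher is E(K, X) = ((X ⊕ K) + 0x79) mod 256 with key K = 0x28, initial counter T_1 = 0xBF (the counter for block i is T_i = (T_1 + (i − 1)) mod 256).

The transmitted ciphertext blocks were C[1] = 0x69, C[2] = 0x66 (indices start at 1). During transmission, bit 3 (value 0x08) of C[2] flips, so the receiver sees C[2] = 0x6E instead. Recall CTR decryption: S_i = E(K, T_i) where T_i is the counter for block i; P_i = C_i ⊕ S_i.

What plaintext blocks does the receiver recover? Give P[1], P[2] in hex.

P[1] = 0x79, P[2] = 0x0F

Only C[2] changed, to 0x6E. In CTR, a change in C_i flips the same bit in P_i only; the keystream is unaffected. Decrypting the received ciphertext:
P[1]: T = 0xBF, S = E(K, T) = 0x10; 0x69 ⊕ 0x10 = 0x79.
P[2]: T = 0xC0, S = E(K, T) = 0x61; 0x6E ⊕ 0x61 = 0x0F.
Blocks that differ from the original plaintext: P[2].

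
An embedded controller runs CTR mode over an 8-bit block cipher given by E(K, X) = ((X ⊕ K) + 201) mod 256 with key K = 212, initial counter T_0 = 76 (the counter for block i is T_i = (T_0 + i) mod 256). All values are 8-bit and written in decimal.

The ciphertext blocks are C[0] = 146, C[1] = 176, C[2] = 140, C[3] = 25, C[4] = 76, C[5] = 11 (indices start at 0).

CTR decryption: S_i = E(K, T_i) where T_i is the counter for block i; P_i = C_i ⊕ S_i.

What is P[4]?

P[4] = 1

P[4]: T = 80, S = E(K, T) = 77; 76 ⊕ 77 = 1.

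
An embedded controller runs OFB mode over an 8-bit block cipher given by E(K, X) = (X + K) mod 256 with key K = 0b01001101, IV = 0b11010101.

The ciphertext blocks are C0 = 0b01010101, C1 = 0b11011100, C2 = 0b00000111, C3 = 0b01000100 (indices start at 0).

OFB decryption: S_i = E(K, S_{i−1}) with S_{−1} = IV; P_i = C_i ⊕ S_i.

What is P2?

P0: S = E(K, 0b11010101) = 0b00100010; 0b01010101 ⊕ 0b00100010 = 0b01110111.
P1: S = E(K, 0b00100010) = 0b01101111; 0b11011100 ⊕ 0b01101111 = 0b10110011.
P2: S = E(K, 0b01101111) = 0b10111100; 0b00000111 ⊕ 0b10111100 = 0b10111011.

P2 = 0b10111011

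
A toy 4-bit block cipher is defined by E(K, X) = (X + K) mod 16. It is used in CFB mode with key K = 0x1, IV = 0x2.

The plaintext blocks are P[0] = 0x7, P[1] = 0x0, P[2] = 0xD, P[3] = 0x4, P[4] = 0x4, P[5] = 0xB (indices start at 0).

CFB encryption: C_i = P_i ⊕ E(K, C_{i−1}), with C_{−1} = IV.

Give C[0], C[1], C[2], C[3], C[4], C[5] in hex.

C[0]: E(K, 0x2) = 0x3; 0x7 ⊕ 0x3 = 0x4.
C[1]: E(K, 0x4) = 0x5; 0x0 ⊕ 0x5 = 0x5.
C[2]: E(K, 0x5) = 0x6; 0xD ⊕ 0x6 = 0xB.
C[3]: E(K, 0xB) = 0xC; 0x4 ⊕ 0xC = 0x8.
C[4]: E(K, 0x8) = 0x9; 0x4 ⊕ 0x9 = 0xD.
C[5]: E(K, 0xD) = 0xE; 0xB ⊕ 0xE = 0x5.

C[0] = 0x4, C[1] = 0x5, C[2] = 0xB, C[3] = 0x8, C[4] = 0xD, C[5] = 0x5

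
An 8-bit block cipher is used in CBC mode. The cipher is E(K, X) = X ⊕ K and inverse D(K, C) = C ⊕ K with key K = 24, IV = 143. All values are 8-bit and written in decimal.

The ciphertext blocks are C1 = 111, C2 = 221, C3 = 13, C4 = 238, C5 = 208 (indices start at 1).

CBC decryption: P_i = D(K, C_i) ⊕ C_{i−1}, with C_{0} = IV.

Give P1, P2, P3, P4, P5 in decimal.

P1 = 248, P2 = 170, P3 = 200, P4 = 251, P5 = 38

P1: D(K, 111) = 119; 119 ⊕ 143 = 248.
P2: D(K, 221) = 197; 197 ⊕ 111 = 170.
P3: D(K, 13) = 21; 21 ⊕ 221 = 200.
P4: D(K, 238) = 246; 246 ⊕ 13 = 251.
P5: D(K, 208) = 200; 200 ⊕ 238 = 38.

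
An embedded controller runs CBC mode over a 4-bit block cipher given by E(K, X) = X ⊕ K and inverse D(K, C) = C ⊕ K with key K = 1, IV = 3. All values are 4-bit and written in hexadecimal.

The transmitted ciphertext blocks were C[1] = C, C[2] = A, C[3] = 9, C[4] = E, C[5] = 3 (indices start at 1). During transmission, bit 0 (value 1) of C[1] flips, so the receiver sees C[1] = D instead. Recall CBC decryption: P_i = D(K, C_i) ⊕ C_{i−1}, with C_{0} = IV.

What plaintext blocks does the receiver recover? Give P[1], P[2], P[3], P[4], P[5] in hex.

P[1] = F, P[2] = 6, P[3] = 2, P[4] = 6, P[5] = C

Only C[1] changed, to D. In CBC, a change in C_i garbles P_i and flips the same bit in P_{i+1}. Decrypting the received ciphertext:
P[1]: D(K, D) = C; C ⊕ 3 = F.
P[2]: D(K, A) = B; B ⊕ D = 6.
P[3]: D(K, 9) = 8; 8 ⊕ A = 2.
P[4]: D(K, E) = F; F ⊕ 9 = 6.
P[5]: D(K, 3) = 2; 2 ⊕ E = C.
Blocks that differ from the original plaintext: P[1], P[2].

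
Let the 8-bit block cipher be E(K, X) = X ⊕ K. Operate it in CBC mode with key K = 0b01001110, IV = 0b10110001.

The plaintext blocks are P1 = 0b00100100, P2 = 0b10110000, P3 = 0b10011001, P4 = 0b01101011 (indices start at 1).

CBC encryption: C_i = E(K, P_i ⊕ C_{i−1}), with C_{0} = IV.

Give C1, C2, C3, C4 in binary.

C1: P1 ⊕ 0b10110001 = 0b10010101; E(K, 0b10010101) = 0b11011011.
C2: P2 ⊕ 0b11011011 = 0b01101011; E(K, 0b01101011) = 0b00100101.
C3: P3 ⊕ 0b00100101 = 0b10111100; E(K, 0b10111100) = 0b11110010.
C4: P4 ⊕ 0b11110010 = 0b10011001; E(K, 0b10011001) = 0b11010111.

C1 = 0b11011011, C2 = 0b00100101, C3 = 0b11110010, C4 = 0b11010111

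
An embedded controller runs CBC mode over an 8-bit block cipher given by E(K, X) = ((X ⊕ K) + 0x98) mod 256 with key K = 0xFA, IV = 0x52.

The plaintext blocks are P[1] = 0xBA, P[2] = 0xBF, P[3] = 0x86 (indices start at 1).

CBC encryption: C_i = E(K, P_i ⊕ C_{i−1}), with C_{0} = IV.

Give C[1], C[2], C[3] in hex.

C[1] = 0xAA, C[2] = 0x87, C[3] = 0x93

C[1]: P[1] ⊕ 0x52 = 0xE8; E(K, 0xE8) = 0xAA.
C[2]: P[2] ⊕ 0xAA = 0x15; E(K, 0x15) = 0x87.
C[3]: P[3] ⊕ 0x87 = 0x01; E(K, 0x01) = 0x93.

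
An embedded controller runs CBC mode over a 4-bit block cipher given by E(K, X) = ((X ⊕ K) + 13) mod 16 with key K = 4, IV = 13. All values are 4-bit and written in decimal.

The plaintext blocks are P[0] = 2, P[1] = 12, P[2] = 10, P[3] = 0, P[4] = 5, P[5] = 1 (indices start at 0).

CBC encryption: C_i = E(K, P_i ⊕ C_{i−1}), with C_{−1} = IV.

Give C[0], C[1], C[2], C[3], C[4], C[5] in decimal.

C[0] = 8, C[1] = 13, C[2] = 0, C[3] = 1, C[4] = 13, C[5] = 5

C[0]: P[0] ⊕ 13 = 15; E(K, 15) = 8.
C[1]: P[1] ⊕ 8 = 4; E(K, 4) = 13.
C[2]: P[2] ⊕ 13 = 7; E(K, 7) = 0.
C[3]: P[3] ⊕ 0 = 0; E(K, 0) = 1.
C[4]: P[4] ⊕ 1 = 4; E(K, 4) = 13.
C[5]: P[5] ⊕ 13 = 12; E(K, 12) = 5.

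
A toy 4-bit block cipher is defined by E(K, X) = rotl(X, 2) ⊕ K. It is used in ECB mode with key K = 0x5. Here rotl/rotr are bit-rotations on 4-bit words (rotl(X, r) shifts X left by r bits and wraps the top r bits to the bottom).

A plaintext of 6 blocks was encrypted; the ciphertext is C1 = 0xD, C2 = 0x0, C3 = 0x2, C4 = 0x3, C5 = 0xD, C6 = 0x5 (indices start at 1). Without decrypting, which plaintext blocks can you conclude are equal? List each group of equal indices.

ECB encrypts each block independently with the same key, so equal ciphertext blocks imply equal plaintext blocks.
C1 = C5 = 0xD, so P1 = P5.

P1 = P5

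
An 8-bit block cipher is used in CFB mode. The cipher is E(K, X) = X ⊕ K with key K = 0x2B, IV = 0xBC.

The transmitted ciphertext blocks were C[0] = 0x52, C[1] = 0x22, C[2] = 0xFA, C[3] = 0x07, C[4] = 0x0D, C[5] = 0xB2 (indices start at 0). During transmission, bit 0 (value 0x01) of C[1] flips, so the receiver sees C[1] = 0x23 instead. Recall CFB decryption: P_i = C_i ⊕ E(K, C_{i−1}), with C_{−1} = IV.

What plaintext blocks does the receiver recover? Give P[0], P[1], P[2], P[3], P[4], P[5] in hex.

P[0] = 0xC5, P[1] = 0x5A, P[2] = 0xF2, P[3] = 0xD6, P[4] = 0x21, P[5] = 0x94

Only C[1] changed, to 0x23. In CFB, a change in C_i flips the same bit in P_i and garbles P_{i+1}. Decrypting the received ciphertext:
P[0]: E(K, 0xBC) = 0x97; 0x52 ⊕ 0x97 = 0xC5.
P[1]: E(K, 0x52) = 0x79; 0x23 ⊕ 0x79 = 0x5A.
P[2]: E(K, 0x23) = 0x08; 0xFA ⊕ 0x08 = 0xF2.
P[3]: E(K, 0xFA) = 0xD1; 0x07 ⊕ 0xD1 = 0xD6.
P[4]: E(K, 0x07) = 0x2C; 0x0D ⊕ 0x2C = 0x21.
P[5]: E(K, 0x0D) = 0x26; 0xB2 ⊕ 0x26 = 0x94.
Blocks that differ from the original plaintext: P[1], P[2].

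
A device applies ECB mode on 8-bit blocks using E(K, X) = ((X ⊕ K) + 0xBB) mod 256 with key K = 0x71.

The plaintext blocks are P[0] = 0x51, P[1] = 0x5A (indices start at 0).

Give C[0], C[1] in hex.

C[0] = 0xDB, C[1] = 0xE6

ECB encryption: C_i = E(K, P_i).
C[0]: E(K, 0x51) = 0xDB.
C[1]: E(K, 0x5A) = 0xE6.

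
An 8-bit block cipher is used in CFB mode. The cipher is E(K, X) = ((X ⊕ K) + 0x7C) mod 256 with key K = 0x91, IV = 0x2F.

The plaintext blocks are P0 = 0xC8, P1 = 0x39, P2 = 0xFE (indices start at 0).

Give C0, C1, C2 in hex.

C0 = 0xF2, C1 = 0xE6, C2 = 0x0D

CFB encryption: C_i = P_i ⊕ E(K, C_{i−1}), with C_{−1} = IV.
C0: E(K, 0x2F) = 0x3A; 0xC8 ⊕ 0x3A = 0xF2.
C1: E(K, 0xF2) = 0xDF; 0x39 ⊕ 0xDF = 0xE6.
C2: E(K, 0xE6) = 0xF3; 0xFE ⊕ 0xF3 = 0x0D.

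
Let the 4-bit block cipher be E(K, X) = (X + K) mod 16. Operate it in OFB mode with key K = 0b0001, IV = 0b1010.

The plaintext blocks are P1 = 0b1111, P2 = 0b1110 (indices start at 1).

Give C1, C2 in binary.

C1 = 0b0100, C2 = 0b0010

OFB encryption: S_i = E(K, S_{i−1}) with S_{0} = IV; C_i = P_i ⊕ S_i.
C1: S = E(K, 0b1010) = 0b1011; 0b1111 ⊕ 0b1011 = 0b0100.
C2: S = E(K, 0b1011) = 0b1100; 0b1110 ⊕ 0b1100 = 0b0010.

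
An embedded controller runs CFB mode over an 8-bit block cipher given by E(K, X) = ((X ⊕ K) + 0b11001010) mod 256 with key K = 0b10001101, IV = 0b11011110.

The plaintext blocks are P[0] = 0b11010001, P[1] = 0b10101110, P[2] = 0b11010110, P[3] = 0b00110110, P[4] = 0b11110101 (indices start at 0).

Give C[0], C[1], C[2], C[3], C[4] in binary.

CFB encryption: C_i = P_i ⊕ E(K, C_{i−1}), with C_{−1} = IV.
C[0]: E(K, 0b11011110) = 0b00011101; 0b11010001 ⊕ 0b00011101 = 0b11001100.
C[1]: E(K, 0b11001100) = 0b00001011; 0b10101110 ⊕ 0b00001011 = 0b10100101.
C[2]: E(K, 0b10100101) = 0b11110010; 0b11010110 ⊕ 0b11110010 = 0b00100100.
C[3]: E(K, 0b00100100) = 0b01110011; 0b00110110 ⊕ 0b01110011 = 0b01000101.
C[4]: E(K, 0b01000101) = 0b10010010; 0b11110101 ⊕ 0b10010010 = 0b01100111.

C[0] = 0b11001100, C[1] = 0b10100101, C[2] = 0b00100100, C[3] = 0b01000101, C[4] = 0b01100111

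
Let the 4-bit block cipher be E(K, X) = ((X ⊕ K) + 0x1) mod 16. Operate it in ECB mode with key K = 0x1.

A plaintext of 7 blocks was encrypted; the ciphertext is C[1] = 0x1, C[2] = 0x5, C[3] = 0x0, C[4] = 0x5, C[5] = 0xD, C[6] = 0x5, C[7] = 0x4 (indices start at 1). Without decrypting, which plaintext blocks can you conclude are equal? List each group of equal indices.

ECB encrypts each block independently with the same key, so equal ciphertext blocks imply equal plaintext blocks.
C[2] = C[4] = C[6] = 0x5, so P[2] = P[4] = P[6].

P[2] = P[4] = P[6]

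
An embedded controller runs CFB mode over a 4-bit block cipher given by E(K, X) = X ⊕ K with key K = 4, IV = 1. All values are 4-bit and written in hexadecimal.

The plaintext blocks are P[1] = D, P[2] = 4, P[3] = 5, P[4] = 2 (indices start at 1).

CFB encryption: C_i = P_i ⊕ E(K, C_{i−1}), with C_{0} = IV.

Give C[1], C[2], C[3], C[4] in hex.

C[1] = 8, C[2] = 8, C[3] = 9, C[4] = F

C[1]: E(K, 1) = 5; D ⊕ 5 = 8.
C[2]: E(K, 8) = C; 4 ⊕ C = 8.
C[3]: E(K, 8) = C; 5 ⊕ C = 9.
C[4]: E(K, 9) = D; 2 ⊕ D = F.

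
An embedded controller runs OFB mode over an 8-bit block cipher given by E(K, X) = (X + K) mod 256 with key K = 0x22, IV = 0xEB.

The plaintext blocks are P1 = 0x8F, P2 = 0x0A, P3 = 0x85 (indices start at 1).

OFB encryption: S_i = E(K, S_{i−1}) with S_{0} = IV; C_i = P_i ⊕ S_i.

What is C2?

C2 = 0x25

C1: S = E(K, 0xEB) = 0x0D; 0x8F ⊕ 0x0D = 0x82.
C2: S = E(K, 0x0D) = 0x2F; 0x0A ⊕ 0x2F = 0x25.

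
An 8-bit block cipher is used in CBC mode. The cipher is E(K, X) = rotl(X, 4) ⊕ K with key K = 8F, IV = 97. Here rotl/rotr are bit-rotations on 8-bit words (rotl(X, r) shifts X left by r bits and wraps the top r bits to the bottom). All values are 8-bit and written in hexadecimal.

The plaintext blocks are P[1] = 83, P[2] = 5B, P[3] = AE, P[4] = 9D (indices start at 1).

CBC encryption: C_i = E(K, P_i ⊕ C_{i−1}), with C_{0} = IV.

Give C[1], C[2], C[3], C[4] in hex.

C[1]: P[1] ⊕ 97 = 14; E(K, 14) = CE.
C[2]: P[2] ⊕ CE = 95; E(K, 95) = D6.
C[3]: P[3] ⊕ D6 = 78; E(K, 78) = 08.
C[4]: P[4] ⊕ 08 = 95; E(K, 95) = D6.

C[1] = CE, C[2] = D6, C[3] = 08, C[4] = D6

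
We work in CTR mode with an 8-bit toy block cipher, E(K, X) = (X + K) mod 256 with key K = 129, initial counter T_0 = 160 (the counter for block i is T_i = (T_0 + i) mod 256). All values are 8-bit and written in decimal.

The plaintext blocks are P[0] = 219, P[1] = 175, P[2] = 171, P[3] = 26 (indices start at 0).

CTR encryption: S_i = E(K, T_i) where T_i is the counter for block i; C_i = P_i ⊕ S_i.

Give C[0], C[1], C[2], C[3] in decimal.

C[0] = 250, C[1] = 141, C[2] = 136, C[3] = 62

C[0]: T = 160, S = E(K, T) = 33; 219 ⊕ 33 = 250.
C[1]: T = 161, S = E(K, T) = 34; 175 ⊕ 34 = 141.
C[2]: T = 162, S = E(K, T) = 35; 171 ⊕ 35 = 136.
C[3]: T = 163, S = E(K, T) = 36; 26 ⊕ 36 = 62.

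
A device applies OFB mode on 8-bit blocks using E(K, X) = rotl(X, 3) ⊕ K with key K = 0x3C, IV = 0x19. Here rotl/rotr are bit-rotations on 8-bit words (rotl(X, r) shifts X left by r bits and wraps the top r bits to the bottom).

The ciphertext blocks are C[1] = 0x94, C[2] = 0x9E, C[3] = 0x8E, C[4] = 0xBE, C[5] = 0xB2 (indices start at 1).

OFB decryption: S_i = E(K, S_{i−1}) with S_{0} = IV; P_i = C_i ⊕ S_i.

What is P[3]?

P[1]: S = E(K, 0x19) = 0xF4; 0x94 ⊕ 0xF4 = 0x60.
P[2]: S = E(K, 0xF4) = 0x9B; 0x9E ⊕ 0x9B = 0x05.
P[3]: S = E(K, 0x9B) = 0xE0; 0x8E ⊕ 0xE0 = 0x6E.

P[3] = 0x6E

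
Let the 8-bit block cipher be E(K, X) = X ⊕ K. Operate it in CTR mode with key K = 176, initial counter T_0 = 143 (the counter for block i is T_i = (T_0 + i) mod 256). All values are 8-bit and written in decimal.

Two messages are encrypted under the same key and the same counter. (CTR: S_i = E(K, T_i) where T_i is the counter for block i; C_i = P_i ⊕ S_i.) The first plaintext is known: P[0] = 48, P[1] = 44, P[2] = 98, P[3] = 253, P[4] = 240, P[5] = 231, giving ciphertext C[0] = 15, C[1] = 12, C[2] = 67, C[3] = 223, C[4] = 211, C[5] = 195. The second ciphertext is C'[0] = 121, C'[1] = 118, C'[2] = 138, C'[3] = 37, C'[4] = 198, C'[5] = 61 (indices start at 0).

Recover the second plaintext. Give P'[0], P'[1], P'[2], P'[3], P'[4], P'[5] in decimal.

In CTR with a reused counter, both messages share the same keystream S_i, so C_i ⊕ C'_i = P_i ⊕ P'_i and thus P'_i = P_i ⊕ C_i ⊕ C'_i.
P'[0]: 48 ⊕ 15 ⊕ 121 = 70.
P'[1]: 44 ⊕ 12 ⊕ 118 = 86.
P'[2]: 98 ⊕ 67 ⊕ 138 = 171.
P'[3]: 253 ⊕ 223 ⊕ 37 = 7.
P'[4]: 240 ⊕ 211 ⊕ 198 = 229.
P'[5]: 231 ⊕ 195 ⊕ 61 = 25.

P'[0] = 70, P'[1] = 86, P'[2] = 171, P'[3] = 7, P'[4] = 229, P'[5] = 25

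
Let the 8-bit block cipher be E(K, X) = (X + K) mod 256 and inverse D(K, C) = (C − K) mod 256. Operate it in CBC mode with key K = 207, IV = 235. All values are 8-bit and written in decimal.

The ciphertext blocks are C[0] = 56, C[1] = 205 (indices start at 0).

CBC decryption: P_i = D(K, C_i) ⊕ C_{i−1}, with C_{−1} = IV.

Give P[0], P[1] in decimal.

P[0] = 130, P[1] = 198

P[0]: D(K, 56) = 105; 105 ⊕ 235 = 130.
P[1]: D(K, 205) = 254; 254 ⊕ 56 = 198.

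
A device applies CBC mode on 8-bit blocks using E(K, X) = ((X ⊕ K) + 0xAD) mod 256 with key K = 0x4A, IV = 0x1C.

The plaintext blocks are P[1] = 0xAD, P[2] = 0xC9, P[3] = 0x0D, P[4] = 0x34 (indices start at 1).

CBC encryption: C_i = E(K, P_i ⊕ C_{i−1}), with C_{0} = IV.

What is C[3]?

C[1]: P[1] ⊕ 0x1C = 0xB1; E(K, 0xB1) = 0xA8.
C[2]: P[2] ⊕ 0xA8 = 0x61; E(K, 0x61) = 0xD8.
C[3]: P[3] ⊕ 0xD8 = 0xD5; E(K, 0xD5) = 0x4C.

C[3] = 0x4C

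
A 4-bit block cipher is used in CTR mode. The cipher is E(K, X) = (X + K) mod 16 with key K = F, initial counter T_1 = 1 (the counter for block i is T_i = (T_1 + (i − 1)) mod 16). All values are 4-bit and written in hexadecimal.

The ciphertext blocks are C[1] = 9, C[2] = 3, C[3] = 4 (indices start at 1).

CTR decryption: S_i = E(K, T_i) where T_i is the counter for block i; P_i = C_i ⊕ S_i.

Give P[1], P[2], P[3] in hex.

P[1] = 9, P[2] = 2, P[3] = 6

P[1]: T = 1, S = E(K, T) = 0; 9 ⊕ 0 = 9.
P[2]: T = 2, S = E(K, T) = 1; 3 ⊕ 1 = 2.
P[3]: T = 3, S = E(K, T) = 2; 4 ⊕ 2 = 6.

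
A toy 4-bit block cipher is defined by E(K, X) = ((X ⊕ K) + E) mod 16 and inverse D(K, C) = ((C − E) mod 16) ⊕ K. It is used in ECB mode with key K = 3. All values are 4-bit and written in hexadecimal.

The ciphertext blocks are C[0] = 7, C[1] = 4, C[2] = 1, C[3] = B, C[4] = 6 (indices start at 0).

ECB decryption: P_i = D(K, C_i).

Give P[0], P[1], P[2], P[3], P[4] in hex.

P[0]: D(K, 7) = A.
P[1]: D(K, 4) = 5.
P[2]: D(K, 1) = 0.
P[3]: D(K, B) = E.
P[4]: D(K, 6) = B.

P[0] = A, P[1] = 5, P[2] = 0, P[3] = E, P[4] = B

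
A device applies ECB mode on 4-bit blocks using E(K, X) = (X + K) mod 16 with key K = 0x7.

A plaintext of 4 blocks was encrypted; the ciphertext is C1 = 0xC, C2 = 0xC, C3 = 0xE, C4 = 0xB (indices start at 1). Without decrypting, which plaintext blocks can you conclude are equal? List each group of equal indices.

ECB encrypts each block independently with the same key, so equal ciphertext blocks imply equal plaintext blocks.
C1 = C2 = 0xC, so P1 = P2.

P1 = P2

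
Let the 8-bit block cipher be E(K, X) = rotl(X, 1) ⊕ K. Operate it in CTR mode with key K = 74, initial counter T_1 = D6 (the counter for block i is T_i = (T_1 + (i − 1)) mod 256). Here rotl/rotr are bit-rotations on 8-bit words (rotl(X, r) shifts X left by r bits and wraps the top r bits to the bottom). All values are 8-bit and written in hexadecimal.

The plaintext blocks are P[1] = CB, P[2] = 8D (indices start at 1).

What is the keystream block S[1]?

D9

CTR encryption: S_i = E(K, T_i) where T_i is the counter for block i; C_i = P_i ⊕ S_i.
C[1]: T = D6, S = E(K, T) = D9; CB ⊕ D9 = 12.
So S[1] = D9.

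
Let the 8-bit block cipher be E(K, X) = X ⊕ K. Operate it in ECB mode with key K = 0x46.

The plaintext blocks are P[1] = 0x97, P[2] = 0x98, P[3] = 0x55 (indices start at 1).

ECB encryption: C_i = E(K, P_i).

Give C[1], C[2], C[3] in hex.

C[1] = 0xD1, C[2] = 0xDE, C[3] = 0x13

C[1]: E(K, 0x97) = 0xD1.
C[2]: E(K, 0x98) = 0xDE.
C[3]: E(K, 0x55) = 0x13.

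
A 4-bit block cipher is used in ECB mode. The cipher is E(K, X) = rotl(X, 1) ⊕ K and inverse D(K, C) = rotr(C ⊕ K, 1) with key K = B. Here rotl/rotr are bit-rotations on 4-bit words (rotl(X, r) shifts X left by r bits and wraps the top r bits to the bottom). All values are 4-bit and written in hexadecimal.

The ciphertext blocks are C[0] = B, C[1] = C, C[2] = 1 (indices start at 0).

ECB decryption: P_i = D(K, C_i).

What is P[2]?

P[2] = 5

P[2]: D(K, 1) = 5.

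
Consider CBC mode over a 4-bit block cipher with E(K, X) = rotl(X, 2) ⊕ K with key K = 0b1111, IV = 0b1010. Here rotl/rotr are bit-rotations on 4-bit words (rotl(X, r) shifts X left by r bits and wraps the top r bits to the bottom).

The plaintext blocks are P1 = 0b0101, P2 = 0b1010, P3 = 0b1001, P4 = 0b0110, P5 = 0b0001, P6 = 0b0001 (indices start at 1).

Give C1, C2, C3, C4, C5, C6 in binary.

CBC encryption: C_i = E(K, P_i ⊕ C_{i−1}), with C_{0} = IV.
C1: P1 ⊕ 0b1010 = 0b1111; E(K, 0b1111) = 0b0000.
C2: P2 ⊕ 0b0000 = 0b1010; E(K, 0b1010) = 0b0101.
C3: P3 ⊕ 0b0101 = 0b1100; E(K, 0b1100) = 0b1100.
C4: P4 ⊕ 0b1100 = 0b1010; E(K, 0b1010) = 0b0101.
C5: P5 ⊕ 0b0101 = 0b0100; E(K, 0b0100) = 0b1110.
C6: P6 ⊕ 0b1110 = 0b1111; E(K, 0b1111) = 0b0000.

C1 = 0b0000, C2 = 0b0101, C3 = 0b1100, C4 = 0b0101, C5 = 0b1110, C6 = 0b0000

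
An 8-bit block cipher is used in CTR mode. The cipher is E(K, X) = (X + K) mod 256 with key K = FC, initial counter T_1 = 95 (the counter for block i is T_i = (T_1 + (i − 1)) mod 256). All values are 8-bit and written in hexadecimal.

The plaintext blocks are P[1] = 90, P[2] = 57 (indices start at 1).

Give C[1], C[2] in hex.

CTR encryption: S_i = E(K, T_i) where T_i is the counter for block i; C_i = P_i ⊕ S_i.
C[1]: T = 95, S = E(K, T) = 91; 90 ⊕ 91 = 01.
C[2]: T = 96, S = E(K, T) = 92; 57 ⊕ 92 = C5.

C[1] = 01, C[2] = C5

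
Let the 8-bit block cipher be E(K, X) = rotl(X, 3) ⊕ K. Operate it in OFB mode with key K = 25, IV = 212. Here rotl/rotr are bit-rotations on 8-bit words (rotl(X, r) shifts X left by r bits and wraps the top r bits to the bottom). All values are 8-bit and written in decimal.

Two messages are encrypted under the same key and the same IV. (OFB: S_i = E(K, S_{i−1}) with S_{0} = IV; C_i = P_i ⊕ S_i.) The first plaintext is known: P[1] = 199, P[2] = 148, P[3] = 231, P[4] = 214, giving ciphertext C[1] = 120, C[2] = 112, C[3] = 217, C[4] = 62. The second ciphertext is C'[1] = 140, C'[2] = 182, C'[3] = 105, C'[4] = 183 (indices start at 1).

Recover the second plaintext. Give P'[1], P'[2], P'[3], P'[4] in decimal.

P'[1] = 51, P'[2] = 82, P'[3] = 87, P'[4] = 95

In OFB with a reused IV, both messages share the same keystream S_i, so C_i ⊕ C'_i = P_i ⊕ P'_i and thus P'_i = P_i ⊕ C_i ⊕ C'_i.
P'[1]: 199 ⊕ 120 ⊕ 140 = 51.
P'[2]: 148 ⊕ 112 ⊕ 182 = 82.
P'[3]: 231 ⊕ 217 ⊕ 105 = 87.
P'[4]: 214 ⊕ 62 ⊕ 183 = 95.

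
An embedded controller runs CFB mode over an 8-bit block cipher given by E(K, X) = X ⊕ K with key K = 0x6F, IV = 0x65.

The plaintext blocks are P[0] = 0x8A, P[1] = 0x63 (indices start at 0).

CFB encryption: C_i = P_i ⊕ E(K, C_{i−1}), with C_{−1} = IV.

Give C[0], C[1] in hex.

C[0]: E(K, 0x65) = 0x0A; 0x8A ⊕ 0x0A = 0x80.
C[1]: E(K, 0x80) = 0xEF; 0x63 ⊕ 0xEF = 0x8C.

C[0] = 0x80, C[1] = 0x8C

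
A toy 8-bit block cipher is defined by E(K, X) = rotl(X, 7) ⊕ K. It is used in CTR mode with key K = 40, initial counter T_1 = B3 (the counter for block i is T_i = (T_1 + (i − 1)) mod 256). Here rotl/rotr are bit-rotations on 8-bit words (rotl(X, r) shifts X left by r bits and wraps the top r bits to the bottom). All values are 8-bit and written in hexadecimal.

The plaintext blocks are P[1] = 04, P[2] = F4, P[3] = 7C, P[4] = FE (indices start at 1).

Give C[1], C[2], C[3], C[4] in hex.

CTR encryption: S_i = E(K, T_i) where T_i is the counter for block i; C_i = P_i ⊕ S_i.
C[1]: T = B3, S = E(K, T) = 99; 04 ⊕ 99 = 9D.
C[2]: T = B4, S = E(K, T) = 1A; F4 ⊕ 1A = EE.
C[3]: T = B5, S = E(K, T) = 9A; 7C ⊕ 9A = E6.
C[4]: T = B6, S = E(K, T) = 1B; FE ⊕ 1B = E5.

C[1] = 9D, C[2] = EE, C[3] = E6, C[4] = E5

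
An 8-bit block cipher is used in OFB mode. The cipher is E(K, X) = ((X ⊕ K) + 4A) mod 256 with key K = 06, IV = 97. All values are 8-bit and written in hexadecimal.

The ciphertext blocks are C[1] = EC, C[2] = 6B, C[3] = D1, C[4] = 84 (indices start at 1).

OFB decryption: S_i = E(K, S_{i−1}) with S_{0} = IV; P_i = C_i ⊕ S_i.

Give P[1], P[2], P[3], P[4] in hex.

P[1]: S = E(K, 97) = DB; EC ⊕ DB = 37.
P[2]: S = E(K, DB) = 27; 6B ⊕ 27 = 4C.
P[3]: S = E(K, 27) = 6B; D1 ⊕ 6B = BA.
P[4]: S = E(K, 6B) = B7; 84 ⊕ B7 = 33.

P[1] = 37, P[2] = 4C, P[3] = BA, P[4] = 33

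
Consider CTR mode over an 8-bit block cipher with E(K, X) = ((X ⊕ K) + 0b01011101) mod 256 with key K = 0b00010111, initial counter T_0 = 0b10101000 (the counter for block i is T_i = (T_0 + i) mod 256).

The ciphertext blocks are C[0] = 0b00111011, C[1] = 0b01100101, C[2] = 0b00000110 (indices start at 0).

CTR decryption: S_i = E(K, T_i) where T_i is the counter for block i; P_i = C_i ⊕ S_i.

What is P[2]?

P[2]: T = 0b10101010, S = E(K, T) = 0b00011010; 0b00000110 ⊕ 0b00011010 = 0b00011100.

P[2] = 0b00011100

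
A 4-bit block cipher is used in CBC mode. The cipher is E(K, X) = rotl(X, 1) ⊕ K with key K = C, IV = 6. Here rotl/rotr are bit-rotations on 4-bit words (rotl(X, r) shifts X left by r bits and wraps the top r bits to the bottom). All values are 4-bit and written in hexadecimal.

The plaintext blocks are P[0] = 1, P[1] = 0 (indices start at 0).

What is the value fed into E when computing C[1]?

CBC encryption: C_i = E(K, P_i ⊕ C_{i−1}), with C_{−1} = IV.
C[0]: P[0] ⊕ 6 = 7; E(K, 7) = 2.
C[1]: P[1] ⊕ 2 = 2; E(K, 2) = 8.
So the input to E for block [1] is 2.

2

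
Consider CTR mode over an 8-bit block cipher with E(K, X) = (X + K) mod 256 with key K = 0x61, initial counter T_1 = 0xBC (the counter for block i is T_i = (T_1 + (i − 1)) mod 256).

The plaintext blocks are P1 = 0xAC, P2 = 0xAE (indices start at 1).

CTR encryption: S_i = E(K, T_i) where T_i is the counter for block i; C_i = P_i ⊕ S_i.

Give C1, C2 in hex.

C1 = 0xB1, C2 = 0xB0

C1: T = 0xBC, S = E(K, T) = 0x1D; 0xAC ⊕ 0x1D = 0xB1.
C2: T = 0xBD, S = E(K, T) = 0x1E; 0xAE ⊕ 0x1E = 0xB0.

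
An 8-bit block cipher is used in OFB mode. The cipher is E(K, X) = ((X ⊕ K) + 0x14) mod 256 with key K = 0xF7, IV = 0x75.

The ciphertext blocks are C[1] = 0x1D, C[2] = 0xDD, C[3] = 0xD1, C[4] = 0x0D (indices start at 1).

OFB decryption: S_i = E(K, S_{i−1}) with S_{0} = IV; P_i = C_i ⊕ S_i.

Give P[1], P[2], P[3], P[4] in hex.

P[1] = 0x8B, P[2] = 0xA8, P[3] = 0x47, P[4] = 0x78

P[1]: S = E(K, 0x75) = 0x96; 0x1D ⊕ 0x96 = 0x8B.
P[2]: S = E(K, 0x96) = 0x75; 0xDD ⊕ 0x75 = 0xA8.
P[3]: S = E(K, 0x75) = 0x96; 0xD1 ⊕ 0x96 = 0x47.
P[4]: S = E(K, 0x96) = 0x75; 0x0D ⊕ 0x75 = 0x78.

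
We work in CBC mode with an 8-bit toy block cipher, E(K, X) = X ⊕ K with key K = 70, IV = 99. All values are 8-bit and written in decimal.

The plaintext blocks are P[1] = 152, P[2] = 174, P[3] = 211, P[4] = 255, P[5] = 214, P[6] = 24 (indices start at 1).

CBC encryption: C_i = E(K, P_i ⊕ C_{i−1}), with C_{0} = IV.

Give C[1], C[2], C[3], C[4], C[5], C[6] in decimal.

C[1]: P[1] ⊕ 99 = 251; E(K, 251) = 189.
C[2]: P[2] ⊕ 189 = 19; E(K, 19) = 85.
C[3]: P[3] ⊕ 85 = 134; E(K, 134) = 192.
C[4]: P[4] ⊕ 192 = 63; E(K, 63) = 121.
C[5]: P[5] ⊕ 121 = 175; E(K, 175) = 233.
C[6]: P[6] ⊕ 233 = 241; E(K, 241) = 183.

C[1] = 189, C[2] = 85, C[3] = 192, C[4] = 121, C[5] = 233, C[6] = 183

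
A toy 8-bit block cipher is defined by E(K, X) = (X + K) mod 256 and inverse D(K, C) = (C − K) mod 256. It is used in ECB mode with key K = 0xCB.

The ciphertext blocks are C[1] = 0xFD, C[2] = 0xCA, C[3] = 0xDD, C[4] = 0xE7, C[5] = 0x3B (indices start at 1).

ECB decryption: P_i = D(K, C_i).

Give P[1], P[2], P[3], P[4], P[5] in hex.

P[1]: D(K, 0xFD) = 0x32.
P[2]: D(K, 0xCA) = 0xFF.
P[3]: D(K, 0xDD) = 0x12.
P[4]: D(K, 0xE7) = 0x1C.
P[5]: D(K, 0x3B) = 0x70.

P[1] = 0x32, P[2] = 0xFF, P[3] = 0x12, P[4] = 0x1C, P[5] = 0x70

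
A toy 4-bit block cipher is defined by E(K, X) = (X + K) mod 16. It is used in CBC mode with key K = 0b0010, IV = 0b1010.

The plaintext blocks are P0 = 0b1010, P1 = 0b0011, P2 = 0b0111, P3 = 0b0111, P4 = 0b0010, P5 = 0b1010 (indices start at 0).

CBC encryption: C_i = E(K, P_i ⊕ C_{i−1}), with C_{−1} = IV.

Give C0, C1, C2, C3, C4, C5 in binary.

C0: P0 ⊕ 0b1010 = 0b0000; E(K, 0b0000) = 0b0010.
C1: P1 ⊕ 0b0010 = 0b0001; E(K, 0b0001) = 0b0011.
C2: P2 ⊕ 0b0011 = 0b0100; E(K, 0b0100) = 0b0110.
C3: P3 ⊕ 0b0110 = 0b0001; E(K, 0b0001) = 0b0011.
C4: P4 ⊕ 0b0011 = 0b0001; E(K, 0b0001) = 0b0011.
C5: P5 ⊕ 0b0011 = 0b1001; E(K, 0b1001) = 0b1011.

C0 = 0b0010, C1 = 0b0011, C2 = 0b0110, C3 = 0b0011, C4 = 0b0011, C5 = 0b1011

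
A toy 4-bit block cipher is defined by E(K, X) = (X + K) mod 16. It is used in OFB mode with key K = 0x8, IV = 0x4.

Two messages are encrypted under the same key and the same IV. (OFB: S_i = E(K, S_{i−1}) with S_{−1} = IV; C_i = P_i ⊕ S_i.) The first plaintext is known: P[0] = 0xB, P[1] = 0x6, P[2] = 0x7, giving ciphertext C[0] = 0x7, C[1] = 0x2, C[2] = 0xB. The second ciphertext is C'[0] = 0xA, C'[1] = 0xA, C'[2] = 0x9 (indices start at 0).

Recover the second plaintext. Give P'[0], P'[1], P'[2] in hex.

P'[0] = 0x6, P'[1] = 0xE, P'[2] = 0x5

In OFB with a reused IV, both messages share the same keystream S_i, so C_i ⊕ C'_i = P_i ⊕ P'_i and thus P'_i = P_i ⊕ C_i ⊕ C'_i.
P'[0]: 0xB ⊕ 0x7 ⊕ 0xA = 0x6.
P'[1]: 0x6 ⊕ 0x2 ⊕ 0xA = 0xE.
P'[2]: 0x7 ⊕ 0xB ⊕ 0x9 = 0x5.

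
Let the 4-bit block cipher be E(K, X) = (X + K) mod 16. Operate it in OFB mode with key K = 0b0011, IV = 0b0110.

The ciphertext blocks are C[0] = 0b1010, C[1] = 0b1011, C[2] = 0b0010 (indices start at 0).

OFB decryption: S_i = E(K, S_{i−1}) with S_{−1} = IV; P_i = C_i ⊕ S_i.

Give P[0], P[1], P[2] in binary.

P[0] = 0b0011, P[1] = 0b0111, P[2] = 0b1101

P[0]: S = E(K, 0b0110) = 0b1001; 0b1010 ⊕ 0b1001 = 0b0011.
P[1]: S = E(K, 0b1001) = 0b1100; 0b1011 ⊕ 0b1100 = 0b0111.
P[2]: S = E(K, 0b1100) = 0b1111; 0b0010 ⊕ 0b1111 = 0b1101.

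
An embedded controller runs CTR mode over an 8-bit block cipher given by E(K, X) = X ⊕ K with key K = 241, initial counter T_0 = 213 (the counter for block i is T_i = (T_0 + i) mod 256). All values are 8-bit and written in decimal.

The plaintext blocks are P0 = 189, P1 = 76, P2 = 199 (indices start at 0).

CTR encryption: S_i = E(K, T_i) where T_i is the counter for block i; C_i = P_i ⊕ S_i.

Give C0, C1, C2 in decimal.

C0 = 153, C1 = 107, C2 = 225

C0: T = 213, S = E(K, T) = 36; 189 ⊕ 36 = 153.
C1: T = 214, S = E(K, T) = 39; 76 ⊕ 39 = 107.
C2: T = 215, S = E(K, T) = 38; 199 ⊕ 38 = 225.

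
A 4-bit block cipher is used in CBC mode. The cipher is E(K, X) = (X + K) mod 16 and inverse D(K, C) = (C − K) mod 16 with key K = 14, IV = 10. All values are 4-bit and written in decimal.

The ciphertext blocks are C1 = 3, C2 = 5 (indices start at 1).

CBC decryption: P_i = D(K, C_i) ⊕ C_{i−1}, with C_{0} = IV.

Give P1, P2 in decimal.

P1 = 15, P2 = 4

P1: D(K, 3) = 5; 5 ⊕ 10 = 15.
P2: D(K, 5) = 7; 7 ⊕ 3 = 4.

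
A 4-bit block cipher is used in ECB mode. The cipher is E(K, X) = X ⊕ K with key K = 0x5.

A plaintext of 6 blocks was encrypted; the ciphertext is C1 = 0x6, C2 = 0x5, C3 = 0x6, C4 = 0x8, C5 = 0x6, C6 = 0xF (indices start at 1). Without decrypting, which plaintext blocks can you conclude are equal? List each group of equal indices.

P1 = P3 = P5

ECB encrypts each block independently with the same key, so equal ciphertext blocks imply equal plaintext blocks.
C1 = C3 = C5 = 0x6, so P1 = P3 = P5.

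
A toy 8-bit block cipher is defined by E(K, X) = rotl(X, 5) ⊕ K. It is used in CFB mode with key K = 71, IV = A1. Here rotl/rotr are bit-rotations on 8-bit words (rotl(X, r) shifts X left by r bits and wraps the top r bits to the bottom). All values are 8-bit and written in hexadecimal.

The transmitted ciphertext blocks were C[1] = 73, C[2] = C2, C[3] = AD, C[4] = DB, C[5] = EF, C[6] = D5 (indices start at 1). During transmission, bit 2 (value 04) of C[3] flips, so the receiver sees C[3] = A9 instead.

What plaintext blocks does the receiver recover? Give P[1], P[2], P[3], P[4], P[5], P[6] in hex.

CFB decryption: P_i = C_i ⊕ E(K, C_{i−1}), with C_{0} = IV.
Only C[3] changed, to A9. In CFB, a change in C_i flips the same bit in P_i and garbles P_{i+1}. Decrypting the received ciphertext:
P[1]: E(K, A1) = 45; 73 ⊕ 45 = 36.
P[2]: E(K, 73) = 1F; C2 ⊕ 1F = DD.
P[3]: E(K, C2) = 29; A9 ⊕ 29 = 80.
P[4]: E(K, A9) = 44; DB ⊕ 44 = 9F.
P[5]: E(K, DB) = 0A; EF ⊕ 0A = E5.
P[6]: E(K, EF) = 8C; D5 ⊕ 8C = 59.
Blocks that differ from the original plaintext: P[3], P[4].

P[1] = 36, P[2] = DD, P[3] = 80, P[4] = 9F, P[5] = E5, P[6] = 59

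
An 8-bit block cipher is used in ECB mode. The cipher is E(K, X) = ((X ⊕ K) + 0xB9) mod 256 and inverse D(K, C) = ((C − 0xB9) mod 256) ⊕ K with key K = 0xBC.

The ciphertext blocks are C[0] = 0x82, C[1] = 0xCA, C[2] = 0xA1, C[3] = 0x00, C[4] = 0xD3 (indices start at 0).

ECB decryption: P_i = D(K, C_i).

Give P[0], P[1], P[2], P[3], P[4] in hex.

P[0]: D(K, 0x82) = 0x75.
P[1]: D(K, 0xCA) = 0xAD.
P[2]: D(K, 0xA1) = 0x54.
P[3]: D(K, 0x00) = 0xFB.
P[4]: D(K, 0xD3) = 0xA6.

P[0] = 0x75, P[1] = 0xAD, P[2] = 0x54, P[3] = 0xFB, P[4] = 0xA6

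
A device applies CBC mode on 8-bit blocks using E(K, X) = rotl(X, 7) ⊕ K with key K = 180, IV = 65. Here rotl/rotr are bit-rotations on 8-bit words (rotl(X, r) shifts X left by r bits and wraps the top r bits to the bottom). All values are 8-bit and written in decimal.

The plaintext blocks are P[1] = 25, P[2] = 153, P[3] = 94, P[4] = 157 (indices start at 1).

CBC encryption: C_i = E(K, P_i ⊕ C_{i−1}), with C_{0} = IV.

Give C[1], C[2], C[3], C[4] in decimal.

C[1]: P[1] ⊕ 65 = 88; E(K, 88) = 152.
C[2]: P[2] ⊕ 152 = 1; E(K, 1) = 52.
C[3]: P[3] ⊕ 52 = 106; E(K, 106) = 129.
C[4]: P[4] ⊕ 129 = 28; E(K, 28) = 186.

C[1] = 152, C[2] = 52, C[3] = 129, C[4] = 186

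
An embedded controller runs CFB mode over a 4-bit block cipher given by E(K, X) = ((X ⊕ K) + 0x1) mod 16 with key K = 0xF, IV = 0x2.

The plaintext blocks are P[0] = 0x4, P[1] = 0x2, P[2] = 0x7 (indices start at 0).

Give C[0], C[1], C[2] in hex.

CFB encryption: C_i = P_i ⊕ E(K, C_{i−1}), with C_{−1} = IV.
C[0]: E(K, 0x2) = 0xE; 0x4 ⊕ 0xE = 0xA.
C[1]: E(K, 0xA) = 0x6; 0x2 ⊕ 0x6 = 0x4.
C[2]: E(K, 0x4) = 0xC; 0x7 ⊕ 0xC = 0xB.

C[0] = 0xA, C[1] = 0x4, C[2] = 0xB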